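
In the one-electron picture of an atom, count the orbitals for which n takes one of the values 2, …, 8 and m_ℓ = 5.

For each n in the range, tally the orbitals obeying m_ℓ = 5:
n=6 → 1; n=7 → 2; n=8 → 3.
Total orbitals: 1 + 2 + 3 = 6.

6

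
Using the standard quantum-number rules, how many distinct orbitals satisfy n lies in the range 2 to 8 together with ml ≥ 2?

Per-shell orbital counts meeting the constraint:
n=3 → 1; n=4 → 3; n=5 → 6; n=6 → 10; n=7 → 15; n=8 → 21.
Total orbitals: 1 + 3 + 6 + 10 + 15 + 21 = 56.

56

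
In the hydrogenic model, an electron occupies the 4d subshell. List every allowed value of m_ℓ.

The 4d subshell has ℓ = 2, and m_ℓ takes every integer from −ℓ to +ℓ. With ℓ = 2 that gives the 5 values -2, -1, 0, 1, 2.

-2, -1, 0, 1, 2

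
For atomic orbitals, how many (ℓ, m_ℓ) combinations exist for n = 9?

81

The n = 9 shell contains n² = 9² = 81 orbitals.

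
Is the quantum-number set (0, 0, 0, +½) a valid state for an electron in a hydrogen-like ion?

The principal quantum number must be a positive integer (n ≥ 1), but here n = 0.

Not allowed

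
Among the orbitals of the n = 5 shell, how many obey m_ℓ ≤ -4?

Contributions: ℓ=4 → 1.
Total orbitals: 1.

1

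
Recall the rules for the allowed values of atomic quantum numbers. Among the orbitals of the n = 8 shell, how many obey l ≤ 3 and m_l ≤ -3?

With n = 8 the allowed l are 0, 1, …, 7.
Orbitals with l ≤ 3 and m_l ≤ -3, by l: l=3 → 1.
Total orbitals: 1.

1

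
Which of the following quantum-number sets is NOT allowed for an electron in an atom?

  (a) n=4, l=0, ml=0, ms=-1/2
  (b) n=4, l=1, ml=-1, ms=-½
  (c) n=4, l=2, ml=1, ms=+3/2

(c)

(c) has ms = +3/2, but an electron's spin must be ±1/2.
The remaining sets (a), (b) satisfy all four rules.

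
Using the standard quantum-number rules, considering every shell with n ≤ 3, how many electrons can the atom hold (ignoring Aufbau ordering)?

28

Total orbitals = 1² + 2² + 3² = 14. Doubling for spin gives 28 electrons.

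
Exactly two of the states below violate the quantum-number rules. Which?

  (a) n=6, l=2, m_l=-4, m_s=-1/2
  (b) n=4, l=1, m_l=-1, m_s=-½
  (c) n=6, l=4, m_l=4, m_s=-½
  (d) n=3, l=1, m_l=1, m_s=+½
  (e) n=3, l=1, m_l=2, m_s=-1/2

(a) has |m_l| = 4 > l = 2, violating −l ≤ m_l ≤ l.
(e) has |m_l| = 2 > l = 1, violating −l ≤ m_l ≤ l.
The remaining sets (b), (c), (d) satisfy all four rules.

(a) and (e)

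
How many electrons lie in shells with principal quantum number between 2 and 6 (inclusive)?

Shell n has n² orbitals: 2²=4 + 3²=9 + 4²=16 + 5²=25 + 6²=36 = 90 orbitals.
Two spin states per orbital: 2 × 90 = 180 electrons.

180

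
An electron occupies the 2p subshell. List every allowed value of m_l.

-1, 0, 1

The 2p subshell has l = 1, and m_l takes every integer from −l to +l. With l = 1 that gives the 3 values -1, 0, 1.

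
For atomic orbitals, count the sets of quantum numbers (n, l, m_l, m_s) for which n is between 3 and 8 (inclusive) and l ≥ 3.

290

Treat each shell separately and count matching orbitals:
n=4 → 7; n=5 → 16; n=6 → 27; n=7 → 40; n=8 → 55.
Orbitals: 7 + 16 + 27 + 40 + 55 = 145. Including both spin states (m_s = ±1/2) gives 2 × 145 = 290 states.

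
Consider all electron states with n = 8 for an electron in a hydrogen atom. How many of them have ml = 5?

6

The n = 8 shell has l = 0 through 7; check each.
Per l-value: l=5 → 1; l=6 → 1; l=7 → 1.
Orbitals: 1 + 1 + 1 = 3. Each orbital carries two spin states, so 3 × 2 = 6 states.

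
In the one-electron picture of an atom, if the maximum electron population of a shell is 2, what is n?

2n² = 2 ⇒ n² = 1 ⇒ n = 1.

n = 1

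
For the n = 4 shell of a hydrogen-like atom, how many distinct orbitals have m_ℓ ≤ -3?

1

The n = 4 shell has ℓ = 0 through 3; check each.
Per ℓ-value: ℓ=3 → 1.
Total orbitals: 1.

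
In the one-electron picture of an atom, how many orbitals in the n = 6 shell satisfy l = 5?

With n = 6 the allowed l are 0, 1, …, 5.
The (l, m_l) pairs meeting l = 5 give: l=5 → 11.
Total orbitals: 11.

11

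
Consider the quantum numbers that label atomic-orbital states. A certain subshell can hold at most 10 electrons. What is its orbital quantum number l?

2(2l+1) = 10 ⇒ 2l+1 = 5 ⇒ l = 2.

l = 2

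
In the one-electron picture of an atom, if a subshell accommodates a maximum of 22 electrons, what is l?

2(2l+1) = 22 ⇒ 2l+1 = 11 ⇒ l = 5.

l = 5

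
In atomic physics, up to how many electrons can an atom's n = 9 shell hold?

162

A shell holds 2n² electrons: 2 × 9² = 2 × 81 = 162.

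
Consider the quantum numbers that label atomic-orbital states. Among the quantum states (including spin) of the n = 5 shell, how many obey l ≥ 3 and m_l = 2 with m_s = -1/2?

2

The n = 5 shell has l = 0 through 4; check each.
Orbitals with l ≥ 3 and m_l = 2, by l: l=3 → 1; l=4 → 1.
Orbitals: 1 + 1 = 2. With m_s fixed to a single value there is one state per orbital, giving 2 states.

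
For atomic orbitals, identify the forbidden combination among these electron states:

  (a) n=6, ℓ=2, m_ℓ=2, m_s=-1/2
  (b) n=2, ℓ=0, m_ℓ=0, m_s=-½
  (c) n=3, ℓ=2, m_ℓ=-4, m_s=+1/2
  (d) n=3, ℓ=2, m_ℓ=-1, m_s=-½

(c) has |m_ℓ| = 4 > ℓ = 2, violating −ℓ ≤ m_ℓ ≤ ℓ.
The remaining sets (a), (b), (d) satisfy all four rules.

(c)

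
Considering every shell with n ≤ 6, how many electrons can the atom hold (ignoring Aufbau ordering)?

Total orbitals = 1² + 2² + 3² + 4² + 5² + 6² = 91. Doubling for spin gives 182 electrons.

182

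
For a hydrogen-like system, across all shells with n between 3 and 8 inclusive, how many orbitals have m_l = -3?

Per-shell orbital counts meeting the constraint:
n=4 → 1; n=5 → 2; n=6 → 3; n=7 → 4; n=8 → 5.
Total orbitals: 1 + 2 + 3 + 4 + 5 = 15.

15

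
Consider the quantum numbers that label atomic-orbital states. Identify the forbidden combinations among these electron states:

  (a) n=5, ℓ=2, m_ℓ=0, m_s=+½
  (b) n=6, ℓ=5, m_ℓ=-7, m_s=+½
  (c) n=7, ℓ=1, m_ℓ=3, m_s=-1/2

(b) has |m_ℓ| = 7 > ℓ = 5, violating −ℓ ≤ m_ℓ ≤ ℓ.
(c) has |m_ℓ| = 3 > ℓ = 1, violating −ℓ ≤ m_ℓ ≤ ℓ.
The remaining set (a) satisfies all four rules.

(b) and (c)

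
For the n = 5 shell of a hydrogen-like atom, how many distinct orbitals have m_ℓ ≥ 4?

For n = 5, ℓ ranges over 0 … 4.
Orbitals with m_ℓ ≥ 4, by ℓ: ℓ=4 → 1.
Total orbitals: 1.

1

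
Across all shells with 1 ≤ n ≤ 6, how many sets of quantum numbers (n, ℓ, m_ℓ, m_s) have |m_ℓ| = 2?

For each n in the range, tally the orbitals obeying |m_ℓ| = 2:
n=3 → 2; n=4 → 4; n=5 → 6; n=6 → 8.
Orbitals: 2 + 4 + 6 + 8 = 20. Including both spin states (m_s = ±1/2) gives 2 × 20 = 40 states.

40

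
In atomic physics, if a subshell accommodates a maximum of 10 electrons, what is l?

2(2l+1) = 10 ⇒ 2l+1 = 5 ⇒ l = 2.

l = 2 (d)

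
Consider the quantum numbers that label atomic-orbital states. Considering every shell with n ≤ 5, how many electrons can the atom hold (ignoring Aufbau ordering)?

110

Total orbitals = 1² + 2² + 3² + 4² + 5² = 55. Doubling for spin gives 110 electrons.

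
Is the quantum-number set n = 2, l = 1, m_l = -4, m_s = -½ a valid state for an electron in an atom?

Not allowed

The magnetic quantum number must satisfy −l ≤ m_l ≤ l. With l = 1, m_l can only be -1, 0, 1, so m_l = -4 is forbidden.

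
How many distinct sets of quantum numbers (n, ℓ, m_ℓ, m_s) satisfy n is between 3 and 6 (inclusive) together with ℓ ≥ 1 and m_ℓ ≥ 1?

68

Count contributing orbitals for each principal shell:
n=3 → 3; n=4 → 6; n=5 → 10; n=6 → 15.
Orbitals: 3 + 6 + 10 + 15 = 34. Including both spin states (m_s = ±1/2) gives 2 × 34 = 68 states.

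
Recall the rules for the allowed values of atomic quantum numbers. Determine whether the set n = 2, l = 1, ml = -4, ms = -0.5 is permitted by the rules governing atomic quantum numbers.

Not allowed

The magnetic quantum number must satisfy −l ≤ ml ≤ l. With l = 1, ml can only be -1, 0, 1, so ml = -4 is forbidden.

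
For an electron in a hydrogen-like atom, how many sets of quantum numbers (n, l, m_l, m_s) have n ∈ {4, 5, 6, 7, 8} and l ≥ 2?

For each n in the range, tally the orbitals obeying l ≥ 2:
n=4 → 12; n=5 → 21; n=6 → 32; n=7 → 45; n=8 → 60.
Orbitals: 12 + 21 + 32 + 45 + 60 = 170. Including both spin states (m_s = ±1/2) gives 2 × 170 = 340 states.

340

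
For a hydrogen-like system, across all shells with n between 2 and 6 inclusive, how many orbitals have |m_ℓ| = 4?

Treat each shell separately and count matching orbitals:
n=5 → 2; n=6 → 4.
Total orbitals: 2 + 4 = 6.

6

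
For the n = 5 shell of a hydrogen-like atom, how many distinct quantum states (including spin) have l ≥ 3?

The n = 5 shell has l = 0 through 4; check each.
The (l, ml) pairs meeting l ≥ 3 give: l=3 → 7; l=4 → 9.
Orbitals: 7 + 9 = 16. Each orbital carries two spin states, so 16 × 2 = 32 states.

32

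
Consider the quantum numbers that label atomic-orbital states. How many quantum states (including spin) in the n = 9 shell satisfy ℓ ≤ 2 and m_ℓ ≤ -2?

With n = 9 the allowed ℓ are 0, 1, …, 8.
Orbitals with ℓ ≤ 2 and m_ℓ ≤ -2, by ℓ: ℓ=2 → 1.
Orbitals: 1. Each orbital carries two spin states, so 1 × 2 = 2 states.

2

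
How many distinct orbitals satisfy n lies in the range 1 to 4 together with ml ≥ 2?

4

For each n in the range, tally the orbitals obeying ml ≥ 2:
n=3 → 1; n=4 → 3.
Total orbitals: 1 + 3 = 4.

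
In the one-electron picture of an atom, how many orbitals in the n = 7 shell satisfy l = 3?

7

For n = 7, l ranges over 0 … 6.
The (l, ml) pairs meeting l = 3 give: l=3 → 7.
Total orbitals: 7.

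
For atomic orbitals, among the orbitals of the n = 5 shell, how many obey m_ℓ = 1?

4

Orbitals with m_ℓ = 1, by ℓ: ℓ=1 → 1; ℓ=2 → 1; ℓ=3 → 1; ℓ=4 → 1.
Total orbitals: 1 + 1 + 1 + 1 = 4.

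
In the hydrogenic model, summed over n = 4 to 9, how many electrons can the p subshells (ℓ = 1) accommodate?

36

A p subshell (ℓ = 1) exists for every n ≥ 2, so shells n = 4, 5, 6, 7, 8, 9 each contribute one — 6 subshells.
Since each p subshell holds 2(2·1+1) = 6 electrons, the total is 6 × 6 = 36.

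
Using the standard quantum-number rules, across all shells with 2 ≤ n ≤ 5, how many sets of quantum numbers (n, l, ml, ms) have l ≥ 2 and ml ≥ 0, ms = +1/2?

Count contributing orbitals for each principal shell:
n=3 → 3; n=4 → 7; n=5 → 12.
Orbitals: 3 + 7 + 12 = 22. With ms fixed to +1/2 there is one state per orbital, so 22 states.

22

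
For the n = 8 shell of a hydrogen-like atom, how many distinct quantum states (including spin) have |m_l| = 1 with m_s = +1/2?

14

Go through l = 0, …, 7 (the values permitted for n = 8).
Per l-value: l=1 → 2; l=2 → 2; l=3 → 2; l=4 → 2; l=5 → 2; l=6 → 2; l=7 → 2.
Orbitals: 2 + 2 + 2 + 2 + 2 + 2 + 2 = 14. With m_s fixed to a single value there is one state per orbital, giving 14 states.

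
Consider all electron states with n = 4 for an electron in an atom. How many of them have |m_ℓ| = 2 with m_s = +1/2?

The (ℓ, m_ℓ) pairs meeting |m_ℓ| = 2 give: ℓ=2 → 2; ℓ=3 → 2.
Orbitals: 2 + 2 = 4. With m_s fixed to a single value there is one state per orbital, giving 4 states.

4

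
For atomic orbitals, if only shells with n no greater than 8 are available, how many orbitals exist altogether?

204

Total orbitals = 1² + 2² + 3² + 4² + 5² + 6² + 7² + 8² = 204.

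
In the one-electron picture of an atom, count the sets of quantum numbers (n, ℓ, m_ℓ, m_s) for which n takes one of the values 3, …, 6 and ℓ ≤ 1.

32

Work shell by shell — for each n, count the (ℓ, m_ℓ) pairs that satisfy ℓ ≤ 1:
n=3 → 4; n=4 → 4; n=5 → 4; n=6 → 4.
Orbitals: 4 + 4 + 4 + 4 = 16. Including both spin states (m_s = ±1/2) gives 2 × 16 = 32 states.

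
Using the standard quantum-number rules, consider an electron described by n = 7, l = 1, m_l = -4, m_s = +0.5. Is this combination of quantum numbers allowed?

The magnetic quantum number must satisfy −l ≤ m_l ≤ l. With l = 1, m_l can only be -1, 0, 1, so m_l = -4 is forbidden.

No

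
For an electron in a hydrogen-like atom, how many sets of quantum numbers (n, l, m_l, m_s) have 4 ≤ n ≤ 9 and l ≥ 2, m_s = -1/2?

247

Work shell by shell — for each n, count the (l, m_l) pairs that satisfy l ≥ 2:
n=4 → 12; n=5 → 21; n=6 → 32; n=7 → 45; n=8 → 60; n=9 → 77.
Orbitals: 12 + 21 + 32 + 45 + 60 + 77 = 247. With m_s fixed to -1/2 there is one state per orbital, so 247 states.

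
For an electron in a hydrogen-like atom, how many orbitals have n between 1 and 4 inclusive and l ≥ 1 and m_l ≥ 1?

10

Per-shell orbital counts meeting the constraint:
n=2 → 1; n=3 → 3; n=4 → 6.
Total orbitals: 1 + 3 + 6 = 10.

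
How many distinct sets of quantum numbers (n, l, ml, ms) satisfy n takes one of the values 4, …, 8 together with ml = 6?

6

For each n in the range, tally the orbitals obeying ml = 6:
n=7 → 1; n=8 → 2.
Orbitals: 1 + 2 = 3. Including both spin states (ms = ±1/2) gives 2 × 3 = 6 states.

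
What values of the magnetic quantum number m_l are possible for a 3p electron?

The 3p subshell has l = 1, and m_l takes every integer from −l to +l. With l = 1 that gives the 3 values -1, 0, 1.

-1, 0, 1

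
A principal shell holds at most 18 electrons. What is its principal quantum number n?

2n² = 18 ⇒ n² = 9 ⇒ n = 3.

n = 3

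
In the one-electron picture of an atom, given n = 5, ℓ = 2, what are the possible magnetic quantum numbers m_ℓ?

-2, -1, 0, 1, 2

m_ℓ takes every integer from −ℓ to +ℓ. With ℓ = 2 that gives the 5 values -2, -1, 0, 1, 2.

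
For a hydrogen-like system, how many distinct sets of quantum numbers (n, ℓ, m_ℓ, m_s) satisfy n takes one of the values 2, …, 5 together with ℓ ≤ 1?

32

Go shell by shell, enumerating (ℓ, m_ℓ) with ℓ ≤ 1:
n=2 → 4; n=3 → 4; n=4 → 4; n=5 → 4.
Orbitals: 4 + 4 + 4 + 4 = 16. Including both spin states (m_s = ±1/2) gives 2 × 16 = 32 states.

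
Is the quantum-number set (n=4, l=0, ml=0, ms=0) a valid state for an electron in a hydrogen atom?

The spin quantum number for an electron can only be ms = +1/2 or −1/2; ms = 0 is not one of those.

Invalid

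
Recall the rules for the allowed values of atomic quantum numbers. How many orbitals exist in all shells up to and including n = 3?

14

Total orbitals = 1² + 2² + 3² = 14.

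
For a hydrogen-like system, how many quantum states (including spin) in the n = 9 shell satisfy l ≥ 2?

154

Orbitals with l ≥ 2, by l: l=2 → 5; l=3 → 7; l=4 → 9; l=5 → 11; l=6 → 13; l=7 → 15; l=8 → 17.
Orbitals: 5 + 7 + 9 + 11 + 13 + 15 + 17 = 77. Each orbital carries two spin states, so 77 × 2 = 154 states.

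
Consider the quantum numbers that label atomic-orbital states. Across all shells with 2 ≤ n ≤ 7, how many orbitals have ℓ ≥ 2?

115

Treat each shell separately and count matching orbitals:
n=3 → 5; n=4 → 12; n=5 → 21; n=6 → 32; n=7 → 45.
Total orbitals: 5 + 12 + 21 + 32 + 45 = 115.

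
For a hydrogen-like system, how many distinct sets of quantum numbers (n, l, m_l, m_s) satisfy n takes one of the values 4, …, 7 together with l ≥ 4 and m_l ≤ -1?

56

Per-shell orbital counts meeting the constraint:
n=5 → 4; n=6 → 9; n=7 → 15.
Orbitals: 4 + 9 + 15 = 28. Including both spin states (m_s = ±1/2) gives 2 × 28 = 56 states.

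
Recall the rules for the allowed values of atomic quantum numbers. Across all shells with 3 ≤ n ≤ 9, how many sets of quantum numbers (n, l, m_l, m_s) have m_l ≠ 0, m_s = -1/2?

238

Go shell by shell, enumerating (l, m_l) with m_l ≠ 0:
n=3 → 6; n=4 → 12; n=5 → 20; n=6 → 30; n=7 → 42; n=8 → 56; n=9 → 72.
Orbitals: 6 + 12 + 20 + 30 + 42 + 56 + 72 = 238. With m_s fixed to -1/2 there is one state per orbital, so 238 states.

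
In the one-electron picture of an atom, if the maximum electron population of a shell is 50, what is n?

n = 5

2n² = 50 ⇒ n² = 25 ⇒ n = 5.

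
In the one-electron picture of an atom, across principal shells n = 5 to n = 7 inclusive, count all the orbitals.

110

Shell n has n² orbitals: 5²=25 + 6²=36 + 7²=49 = 110 orbitals.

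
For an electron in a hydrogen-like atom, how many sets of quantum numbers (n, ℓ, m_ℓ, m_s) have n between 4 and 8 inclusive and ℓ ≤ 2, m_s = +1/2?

Per-shell orbital counts meeting the constraint:
n=4 → 9; n=5 → 9; n=6 → 9; n=7 → 9; n=8 → 9.
Orbitals: 9 + 9 + 9 + 9 + 9 = 45. With m_s fixed to +1/2 there is one state per orbital, so 45 states.

45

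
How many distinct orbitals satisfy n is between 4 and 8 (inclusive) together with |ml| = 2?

40

Treat each shell separately and count matching orbitals:
n=4 → 4; n=5 → 6; n=6 → 8; n=7 → 10; n=8 → 12.
Total orbitals: 4 + 6 + 8 + 10 + 12 = 40.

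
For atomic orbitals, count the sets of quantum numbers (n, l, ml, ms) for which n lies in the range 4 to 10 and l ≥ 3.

Work shell by shell — for each n, count the (l, ml) pairs that satisfy l ≥ 3:
n=4 → 7; n=5 → 16; n=6 → 27; n=7 → 40; n=8 → 55; n=9 → 72; n=10 → 91.
Orbitals: 7 + 16 + 27 + 40 + 55 + 72 + 91 = 308. Including both spin states (ms = ±1/2) gives 2 × 308 = 616 states.

616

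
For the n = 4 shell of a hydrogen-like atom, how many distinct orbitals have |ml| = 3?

2

The (l, ml) pairs meeting |ml| = 3 give: l=3 → 2.
Total orbitals: 2.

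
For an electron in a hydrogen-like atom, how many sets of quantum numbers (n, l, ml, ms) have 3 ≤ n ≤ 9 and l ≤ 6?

Count contributing orbitals for each principal shell:
n=3 → 9; n=4 → 16; n=5 → 25; n=6 → 36; n=7 → 49; n=8 → 49; n=9 → 49.
Orbitals: 9 + 16 + 25 + 36 + 49 + 49 + 49 = 233. Including both spin states (ms = ±1/2) gives 2 × 233 = 466 states.

466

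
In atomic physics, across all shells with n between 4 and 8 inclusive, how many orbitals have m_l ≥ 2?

55

Treat each shell separately and count matching orbitals:
n=4 → 3; n=5 → 6; n=6 → 10; n=7 → 15; n=8 → 21.
Total orbitals: 3 + 6 + 10 + 15 + 21 = 55.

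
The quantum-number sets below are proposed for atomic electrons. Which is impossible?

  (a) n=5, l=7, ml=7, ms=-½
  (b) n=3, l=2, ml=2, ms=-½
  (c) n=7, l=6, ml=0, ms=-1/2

(a)

(a) has l = 7 ≥ n = 5, violating 0 ≤ l ≤ n−1.
The remaining sets (b), (c) satisfy all four rules.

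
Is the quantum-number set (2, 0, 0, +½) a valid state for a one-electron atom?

n = 2 is a positive integer. l = 0 satisfies 0 ≤ l ≤ n−1 = 1. m_l = 0 lies in the range −l … +l (here 0). m_s = +1/2 is one of ±1/2.
All four constraints are satisfied.

Valid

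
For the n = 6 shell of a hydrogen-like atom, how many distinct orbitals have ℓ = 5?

Go through ℓ = 0, …, 5 (the values permitted for n = 6).
The (ℓ, m_ℓ) pairs meeting ℓ = 5 give: ℓ=5 → 11.
Total orbitals: 11.

11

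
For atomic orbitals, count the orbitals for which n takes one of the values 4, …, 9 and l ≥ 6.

86

Count contributing orbitals for each principal shell:
n=7 → 13; n=8 → 28; n=9 → 45.
Total orbitals: 13 + 28 + 45 = 86.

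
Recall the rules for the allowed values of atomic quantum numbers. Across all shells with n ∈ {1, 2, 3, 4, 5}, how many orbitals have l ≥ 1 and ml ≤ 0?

30

Treat each shell separately and count matching orbitals:
n=2 → 2; n=3 → 5; n=4 → 9; n=5 → 14.
Total orbitals: 2 + 5 + 9 + 14 = 30.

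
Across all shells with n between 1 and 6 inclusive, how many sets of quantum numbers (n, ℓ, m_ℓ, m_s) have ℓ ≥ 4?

For each n in the range, tally the orbitals obeying ℓ ≥ 4:
n=5 → 9; n=6 → 20.
Orbitals: 9 + 20 = 29. Including both spin states (m_s = ±1/2) gives 2 × 29 = 58 states.

58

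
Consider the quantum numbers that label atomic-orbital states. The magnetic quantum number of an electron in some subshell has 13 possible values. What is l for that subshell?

ml ranges over 2l+1 integers, so 2l+1 = 13 ⇒ l = 6.

l = 6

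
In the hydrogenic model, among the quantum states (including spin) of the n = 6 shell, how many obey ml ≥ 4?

Go through l = 0, …, 5 (the values permitted for n = 6).
Contributions: l=4 → 1; l=5 → 2.
Orbitals: 1 + 2 = 3. Each orbital carries two spin states, so 3 × 2 = 6 states.

6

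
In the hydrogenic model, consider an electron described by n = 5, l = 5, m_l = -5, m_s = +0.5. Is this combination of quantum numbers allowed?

Not allowed

The orbital quantum number must satisfy 0 ≤ l ≤ n−1. With n = 5 the allowed l values are 0, 1, 2, 3, 4, so l = 5 is out of range.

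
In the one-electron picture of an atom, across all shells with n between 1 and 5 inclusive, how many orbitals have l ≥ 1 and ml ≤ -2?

For each n in the range, tally the orbitals obeying l ≥ 1 and ml ≤ -2:
n=3 → 1; n=4 → 3; n=5 → 6.
Total orbitals: 1 + 3 + 6 = 10.

10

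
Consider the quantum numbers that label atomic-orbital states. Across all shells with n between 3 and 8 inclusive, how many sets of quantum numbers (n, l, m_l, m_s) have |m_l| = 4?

Per-shell orbital counts meeting the constraint:
n=5 → 2; n=6 → 4; n=7 → 6; n=8 → 8.
Orbitals: 2 + 4 + 6 + 8 = 20. Including both spin states (m_s = ±1/2) gives 2 × 20 = 40 states.

40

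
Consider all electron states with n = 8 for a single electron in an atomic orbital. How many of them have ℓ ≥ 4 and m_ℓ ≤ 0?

Go through ℓ = 0, …, 7 (the values permitted for n = 8).
Contributions: ℓ=4 → 5; ℓ=5 → 6; ℓ=6 → 7; ℓ=7 → 8.
Orbitals: 5 + 6 + 7 + 8 = 26. Each orbital carries two spin states, so 26 × 2 = 52 states.

52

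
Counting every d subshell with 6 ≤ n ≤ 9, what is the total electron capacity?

A d subshell (ℓ = 2) exists for every n ≥ 3, so shells n = 6, 7, 8, 9 each contribute one — 4 subshells.
Since each d subshell holds 2(2·2+1) = 10 electrons, the total is 4 × 10 = 40.

40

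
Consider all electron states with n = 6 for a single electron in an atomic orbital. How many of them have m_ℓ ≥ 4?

For n = 6, ℓ ranges over 0 … 5.
Per ℓ-value: ℓ=4 → 1; ℓ=5 → 2.
Orbitals: 1 + 2 = 3. Each orbital carries two spin states, so 3 × 2 = 6 states.

6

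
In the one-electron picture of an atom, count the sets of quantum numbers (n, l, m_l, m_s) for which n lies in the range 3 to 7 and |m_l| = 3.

40

Treat each shell separately and count matching orbitals:
n=4 → 2; n=5 → 4; n=6 → 6; n=7 → 8.
Orbitals: 2 + 4 + 6 + 8 = 20. Including both spin states (m_s = ±1/2) gives 2 × 20 = 40 states.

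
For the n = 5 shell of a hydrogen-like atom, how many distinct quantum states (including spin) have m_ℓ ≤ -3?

Contributions: ℓ=3 → 1; ℓ=4 → 2.
Orbitals: 1 + 2 = 3. Each orbital carries two spin states, so 3 × 2 = 6 states.

6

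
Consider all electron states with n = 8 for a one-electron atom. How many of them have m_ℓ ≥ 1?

56

With n = 8 the allowed ℓ are 0, 1, …, 7.
The (ℓ, m_ℓ) pairs meeting m_ℓ ≥ 1 give: ℓ=1 → 1; ℓ=2 → 2; ℓ=3 → 3; ℓ=4 → 4; ℓ=5 → 5; ℓ=6 → 6; ℓ=7 → 7.
Orbitals: 1 + 2 + 3 + 4 + 5 + 6 + 7 = 28. Each orbital carries two spin states, so 28 × 2 = 56 states.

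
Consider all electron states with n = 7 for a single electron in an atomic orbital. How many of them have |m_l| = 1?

24

Go through l = 0, …, 6 (the values permitted for n = 7).
Contributions: l=1 → 2; l=2 → 2; l=3 → 2; l=4 → 2; l=5 → 2; l=6 → 2.
Orbitals: 2 + 2 + 2 + 2 + 2 + 2 = 12. Each orbital carries two spin states, so 12 × 2 = 24 states.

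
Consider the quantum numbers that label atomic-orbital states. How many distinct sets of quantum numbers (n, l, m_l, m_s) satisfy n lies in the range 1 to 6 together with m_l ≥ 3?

Per-shell orbital counts meeting the constraint:
n=4 → 1; n=5 → 3; n=6 → 6.
Orbitals: 1 + 3 + 6 = 10. Including both spin states (m_s = ±1/2) gives 2 × 10 = 20 states.

20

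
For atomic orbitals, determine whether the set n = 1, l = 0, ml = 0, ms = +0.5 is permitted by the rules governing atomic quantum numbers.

Yes

n = 1 is a positive integer. l = 0 satisfies 0 ≤ l ≤ n−1 = 0. ml = 0 lies in the range −l … +l (here 0). ms = +1/2 is one of ±1/2.
All four constraints are satisfied.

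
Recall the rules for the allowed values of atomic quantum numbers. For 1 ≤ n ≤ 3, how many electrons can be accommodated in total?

28

Total orbitals = 1² + 2² + 3² = 14. Doubling for spin gives 28 electrons.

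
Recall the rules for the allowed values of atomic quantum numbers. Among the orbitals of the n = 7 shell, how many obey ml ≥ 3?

10

Go through l = 0, …, 6 (the values permitted for n = 7).
The (l, ml) pairs meeting ml ≥ 3 give: l=3 → 1; l=4 → 2; l=5 → 3; l=6 → 4.
Total orbitals: 1 + 2 + 3 + 4 = 10.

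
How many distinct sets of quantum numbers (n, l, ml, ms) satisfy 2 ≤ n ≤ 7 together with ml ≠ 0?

224

Work shell by shell — for each n, count the (l, ml) pairs that satisfy ml ≠ 0:
n=2 → 2; n=3 → 6; n=4 → 12; n=5 → 20; n=6 → 30; n=7 → 42.
Orbitals: 2 + 6 + 12 + 20 + 30 + 42 = 112. Including both spin states (ms = ±1/2) gives 2 × 112 = 224 states.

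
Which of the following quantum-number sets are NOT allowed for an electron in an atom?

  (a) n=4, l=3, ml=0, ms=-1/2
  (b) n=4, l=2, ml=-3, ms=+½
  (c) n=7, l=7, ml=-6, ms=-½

(b) and (c)

(b) has |ml| = 3 > l = 2, violating −l ≤ ml ≤ l.
(c) has l = 7 ≥ n = 7, violating 0 ≤ l ≤ n−1.
The remaining set (a) satisfies all four rules.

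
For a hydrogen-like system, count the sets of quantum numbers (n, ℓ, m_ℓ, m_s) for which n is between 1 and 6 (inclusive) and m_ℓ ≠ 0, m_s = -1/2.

70

Treat each shell separately and count matching orbitals:
n=2 → 2; n=3 → 6; n=4 → 12; n=5 → 20; n=6 → 30.
Orbitals: 2 + 6 + 12 + 20 + 30 = 70. With m_s fixed to -1/2 there is one state per orbital, so 70 states.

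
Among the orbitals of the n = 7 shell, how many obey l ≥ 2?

Go through l = 0, …, 6 (the values permitted for n = 7).
The (l, ml) pairs meeting l ≥ 2 give: l=2 → 5; l=3 → 7; l=4 → 9; l=5 → 11; l=6 → 13.
Total orbitals: 5 + 7 + 9 + 11 + 13 = 45.

45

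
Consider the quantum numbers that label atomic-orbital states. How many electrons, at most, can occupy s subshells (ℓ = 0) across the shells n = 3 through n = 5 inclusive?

An s subshell (ℓ = 0) exists for every n ≥ 1, so shells n = 3, 4, 5 each contribute one — 3 subshells.
Since each s subshell holds 2(2·0+1) = 2 electrons, the total is 3 × 2 = 6.

6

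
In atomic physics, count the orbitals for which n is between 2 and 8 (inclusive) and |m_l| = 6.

6

Go shell by shell, enumerating (l, m_l) with |m_l| = 6:
n=7 → 2; n=8 → 4.
Total orbitals: 2 + 4 = 6.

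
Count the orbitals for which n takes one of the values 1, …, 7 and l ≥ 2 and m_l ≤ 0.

65

Treat each shell separately and count matching orbitals:
n=3 → 3; n=4 → 7; n=5 → 12; n=6 → 18; n=7 → 25.
Total orbitals: 3 + 7 + 12 + 18 + 25 = 65.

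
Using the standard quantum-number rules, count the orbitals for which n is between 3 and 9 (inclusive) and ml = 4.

15

Work shell by shell — for each n, count the (l, ml) pairs that satisfy ml = 4:
n=5 → 1; n=6 → 2; n=7 → 3; n=8 → 4; n=9 → 5.
Total orbitals: 1 + 2 + 3 + 4 + 5 = 15.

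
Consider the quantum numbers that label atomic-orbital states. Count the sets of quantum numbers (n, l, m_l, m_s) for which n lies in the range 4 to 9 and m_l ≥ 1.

For each n in the range, tally the orbitals obeying m_l ≥ 1:
n=4 → 6; n=5 → 10; n=6 → 15; n=7 → 21; n=8 → 28; n=9 → 36.
Orbitals: 6 + 10 + 15 + 21 + 28 + 36 = 116. Including both spin states (m_s = ±1/2) gives 2 × 116 = 232 states.

232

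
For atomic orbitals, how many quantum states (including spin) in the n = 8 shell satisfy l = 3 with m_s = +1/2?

Contributions: l=3 → 7.
Orbitals: 7. With m_s fixed to a single value there is one state per orbital, giving 7 states.

7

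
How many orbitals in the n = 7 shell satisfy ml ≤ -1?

21

For n = 7, l ranges over 0 … 6.
Per l-value: l=1 → 1; l=2 → 2; l=3 → 3; l=4 → 4; l=5 → 5; l=6 → 6.
Total orbitals: 1 + 2 + 3 + 4 + 5 + 6 = 21.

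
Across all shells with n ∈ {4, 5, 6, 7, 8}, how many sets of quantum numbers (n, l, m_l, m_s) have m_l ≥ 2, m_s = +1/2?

55

Go shell by shell, enumerating (l, m_l) with m_l ≥ 2:
n=4 → 3; n=5 → 6; n=6 → 10; n=7 → 15; n=8 → 21.
Orbitals: 3 + 6 + 10 + 15 + 21 = 55. With m_s fixed to +1/2 there is one state per orbital, so 55 states.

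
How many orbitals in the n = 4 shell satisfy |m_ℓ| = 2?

4

Go through ℓ = 0, …, 3 (the values permitted for n = 4).
The (ℓ, m_ℓ) pairs meeting |m_ℓ| = 2 give: ℓ=2 → 2; ℓ=3 → 2.
Total orbitals: 2 + 2 = 4.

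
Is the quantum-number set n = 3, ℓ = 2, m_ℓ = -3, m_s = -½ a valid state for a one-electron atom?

The magnetic quantum number must satisfy −ℓ ≤ m_ℓ ≤ ℓ. With ℓ = 2, m_ℓ can only be -2, -1, 0, 1, 2, so m_ℓ = -3 is forbidden.

Not allowed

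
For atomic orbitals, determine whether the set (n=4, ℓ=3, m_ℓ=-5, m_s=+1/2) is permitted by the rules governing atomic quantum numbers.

The magnetic quantum number must satisfy −ℓ ≤ m_ℓ ≤ ℓ. With ℓ = 3, m_ℓ can only be -3, -2, -1, 0, 1, 2, 3, so m_ℓ = -5 is forbidden.

Not allowed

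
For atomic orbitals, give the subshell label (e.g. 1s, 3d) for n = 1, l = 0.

l = 0 corresponds to the letter 's', so the subshell is 1s.

1s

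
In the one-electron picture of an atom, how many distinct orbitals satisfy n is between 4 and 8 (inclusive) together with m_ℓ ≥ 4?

Treat each shell separately and count matching orbitals:
n=5 → 1; n=6 → 3; n=7 → 6; n=8 → 10.
Total orbitals: 1 + 3 + 6 + 10 = 20.

20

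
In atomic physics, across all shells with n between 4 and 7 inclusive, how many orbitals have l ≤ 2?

36

Work shell by shell — for each n, count the (l, ml) pairs that satisfy l ≤ 2:
n=4 → 9; n=5 → 9; n=6 → 9; n=7 → 9.
Total orbitals: 9 + 9 + 9 + 9 = 36.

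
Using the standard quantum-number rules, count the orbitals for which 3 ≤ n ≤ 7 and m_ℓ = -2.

Go shell by shell, enumerating (ℓ, m_ℓ) with m_ℓ = -2:
n=3 → 1; n=4 → 2; n=5 → 3; n=6 → 4; n=7 → 5.
Total orbitals: 1 + 2 + 3 + 4 + 5 = 15.

15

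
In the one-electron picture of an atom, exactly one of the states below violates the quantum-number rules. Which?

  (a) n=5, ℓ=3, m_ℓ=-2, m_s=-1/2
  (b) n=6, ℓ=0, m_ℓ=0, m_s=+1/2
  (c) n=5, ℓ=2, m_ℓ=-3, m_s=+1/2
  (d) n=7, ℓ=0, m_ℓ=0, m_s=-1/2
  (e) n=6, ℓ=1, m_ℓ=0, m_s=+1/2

(c) has |m_ℓ| = 3 > ℓ = 2, violating −ℓ ≤ m_ℓ ≤ ℓ.
The remaining sets (a), (b), (d), (e) satisfy all four rules.

(c)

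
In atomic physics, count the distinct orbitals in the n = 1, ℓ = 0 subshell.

1

A subshell has 2ℓ+1 orbitals; with ℓ = 0, that's 1.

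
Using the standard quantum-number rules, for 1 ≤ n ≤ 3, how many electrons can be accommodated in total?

Total orbitals = 1² + 2² + 3² = 14. Doubling for spin gives 28 electrons.

28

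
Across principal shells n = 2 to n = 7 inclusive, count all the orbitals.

139

Shell n has n² orbitals: 2²=4 + 3²=9 + 4²=16 + 5²=25 + 6²=36 + 7²=49 = 139 orbitals.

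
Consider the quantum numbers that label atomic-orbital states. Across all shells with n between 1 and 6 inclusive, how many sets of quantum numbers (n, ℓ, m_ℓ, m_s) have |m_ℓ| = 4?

Treat each shell separately and count matching orbitals:
n=5 → 2; n=6 → 4.
Orbitals: 2 + 4 = 6. Including both spin states (m_s = ±1/2) gives 2 × 6 = 12 states.

12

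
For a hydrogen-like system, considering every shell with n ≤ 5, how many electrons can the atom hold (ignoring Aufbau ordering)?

110

Total orbitals = 1² + 2² + 3² + 4² + 5² = 55. Doubling for spin gives 110 electrons.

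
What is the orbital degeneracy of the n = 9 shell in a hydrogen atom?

81

The n = 9 shell contains n² = 9² = 81 orbitals.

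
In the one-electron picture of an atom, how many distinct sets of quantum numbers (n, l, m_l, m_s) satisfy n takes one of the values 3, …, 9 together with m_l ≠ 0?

476

Work shell by shell — for each n, count the (l, m_l) pairs that satisfy m_l ≠ 0:
n=3 → 6; n=4 → 12; n=5 → 20; n=6 → 30; n=7 → 42; n=8 → 56; n=9 → 72.
Orbitals: 6 + 12 + 20 + 30 + 42 + 56 + 72 = 238. Including both spin states (m_s = ±1/2) gives 2 × 238 = 476 states.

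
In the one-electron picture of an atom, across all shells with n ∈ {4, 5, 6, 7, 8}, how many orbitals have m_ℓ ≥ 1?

80

For each n in the range, tally the orbitals obeying m_ℓ ≥ 1:
n=4 → 6; n=5 → 10; n=6 → 15; n=7 → 21; n=8 → 28.
Total orbitals: 6 + 10 + 15 + 21 + 28 = 80.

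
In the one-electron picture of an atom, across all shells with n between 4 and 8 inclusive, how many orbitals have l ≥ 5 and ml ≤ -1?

34

Per-shell orbital counts meeting the constraint:
n=6 → 5; n=7 → 11; n=8 → 18.
Total orbitals: 5 + 11 + 18 = 34.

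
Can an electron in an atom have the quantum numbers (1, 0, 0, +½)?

n = 1 is a positive integer. ℓ = 0 satisfies 0 ≤ ℓ ≤ n−1 = 0. m_ℓ = 0 lies in the range −ℓ … +ℓ (here 0). m_s = +1/2 is one of ±1/2.
All four constraints are satisfied.

Valid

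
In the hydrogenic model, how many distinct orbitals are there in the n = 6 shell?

The n = 6 shell contains n² = 6² = 36 orbitals.

36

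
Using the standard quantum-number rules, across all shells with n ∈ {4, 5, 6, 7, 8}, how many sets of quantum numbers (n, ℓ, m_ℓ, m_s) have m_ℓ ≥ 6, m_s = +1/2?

Count contributing orbitals for each principal shell:
n=7 → 1; n=8 → 3.
Orbitals: 1 + 3 = 4. With m_s fixed to +1/2 there is one state per orbital, so 4 states.

4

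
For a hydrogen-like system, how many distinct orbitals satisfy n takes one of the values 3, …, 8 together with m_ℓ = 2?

21

Go shell by shell, enumerating (ℓ, m_ℓ) with m_ℓ = 2:
n=3 → 1; n=4 → 2; n=5 → 3; n=6 → 4; n=7 → 5; n=8 → 6.
Total orbitals: 1 + 2 + 3 + 4 + 5 + 6 = 21.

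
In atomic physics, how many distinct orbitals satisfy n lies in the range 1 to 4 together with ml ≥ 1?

10

For each n in the range, tally the orbitals obeying ml ≥ 1:
n=2 → 1; n=3 → 3; n=4 → 6.
Total orbitals: 1 + 3 + 6 = 10.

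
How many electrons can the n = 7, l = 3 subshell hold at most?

14

A subshell with l = 3 has 2l+1 = 7 orbitals, each holding 2 electrons (spin ±1/2), so 7 × 2 = 14.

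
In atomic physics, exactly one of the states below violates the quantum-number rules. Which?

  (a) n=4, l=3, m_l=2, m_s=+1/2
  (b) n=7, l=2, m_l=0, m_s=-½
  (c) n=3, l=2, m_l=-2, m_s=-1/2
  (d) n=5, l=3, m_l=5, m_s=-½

(d)

(d) has |m_l| = 5 > l = 3, violating −l ≤ m_l ≤ l.
The remaining sets (a), (b), (c) satisfy all four rules.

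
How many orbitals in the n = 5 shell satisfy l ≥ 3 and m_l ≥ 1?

Per l-value: l=3 → 3; l=4 → 4.
Total orbitals: 3 + 4 = 7.

7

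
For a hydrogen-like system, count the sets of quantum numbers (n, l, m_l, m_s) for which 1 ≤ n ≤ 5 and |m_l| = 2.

Per-shell orbital counts meeting the constraint:
n=3 → 2; n=4 → 4; n=5 → 6.
Orbitals: 2 + 4 + 6 = 12. Including both spin states (m_s = ±1/2) gives 2 × 12 = 24 states.

24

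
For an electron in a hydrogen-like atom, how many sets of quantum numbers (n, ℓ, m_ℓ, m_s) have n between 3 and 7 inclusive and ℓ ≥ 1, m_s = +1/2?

130

Go shell by shell, enumerating (ℓ, m_ℓ) with ℓ ≥ 1:
n=3 → 8; n=4 → 15; n=5 → 24; n=6 → 35; n=7 → 48.
Orbitals: 8 + 15 + 24 + 35 + 48 = 130. With m_s fixed to +1/2 there is one state per orbital, so 130 states.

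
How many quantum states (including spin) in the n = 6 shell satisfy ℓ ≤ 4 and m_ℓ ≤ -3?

Orbitals with ℓ ≤ 4 and m_ℓ ≤ -3, by ℓ: ℓ=3 → 1; ℓ=4 → 2.
Orbitals: 1 + 2 = 3. Each orbital carries two spin states, so 3 × 2 = 6 states.

6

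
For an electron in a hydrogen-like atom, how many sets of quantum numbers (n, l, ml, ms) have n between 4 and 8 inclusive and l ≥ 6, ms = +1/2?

Per-shell orbital counts meeting the constraint:
n=7 → 13; n=8 → 28.
Orbitals: 13 + 28 = 41. With ms fixed to +1/2 there is one state per orbital, so 41 states.

41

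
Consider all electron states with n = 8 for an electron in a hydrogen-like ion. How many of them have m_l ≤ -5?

The n = 8 shell has l = 0 through 7; check each.
Contributions: l=5 → 1; l=6 → 2; l=7 → 3.
Orbitals: 1 + 2 + 3 = 6. Each orbital carries two spin states, so 6 × 2 = 12 states.

12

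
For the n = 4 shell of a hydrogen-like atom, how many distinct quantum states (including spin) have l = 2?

Orbitals with l = 2, by l: l=2 → 5.
Orbitals: 5. Each orbital carries two spin states, so 5 × 2 = 10 states.

10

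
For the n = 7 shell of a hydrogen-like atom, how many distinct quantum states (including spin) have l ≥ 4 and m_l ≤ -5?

Go through l = 0, …, 6 (the values permitted for n = 7).
The (l, m_l) pairs meeting l ≥ 4 and m_l ≤ -5 give: l=5 → 1; l=6 → 2.
Orbitals: 1 + 2 = 3. Each orbital carries two spin states, so 3 × 2 = 6 states.

6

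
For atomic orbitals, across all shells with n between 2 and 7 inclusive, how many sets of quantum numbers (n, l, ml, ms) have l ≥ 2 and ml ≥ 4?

20

For each n in the range, tally the orbitals obeying l ≥ 2 and ml ≥ 4:
n=5 → 1; n=6 → 3; n=7 → 6.
Orbitals: 1 + 3 + 6 = 10. Including both spin states (ms = ±1/2) gives 2 × 10 = 20 states.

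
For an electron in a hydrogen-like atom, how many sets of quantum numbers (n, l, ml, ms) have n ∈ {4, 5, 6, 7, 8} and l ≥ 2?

Go shell by shell, enumerating (l, ml) with l ≥ 2:
n=4 → 12; n=5 → 21; n=6 → 32; n=7 → 45; n=8 → 60.
Orbitals: 12 + 21 + 32 + 45 + 60 = 170. Including both spin states (ms = ±1/2) gives 2 × 170 = 340 states.

340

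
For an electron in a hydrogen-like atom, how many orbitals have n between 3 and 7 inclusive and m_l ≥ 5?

4

Work shell by shell — for each n, count the (l, m_l) pairs that satisfy m_l ≥ 5:
n=6 → 1; n=7 → 3.
Total orbitals: 1 + 3 = 4.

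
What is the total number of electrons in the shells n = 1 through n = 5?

110

Shell n has n² orbitals: 1²=1 + 2²=4 + 3²=9 + 4²=16 + 5²=25 = 55 orbitals.
Two spin states per orbital: 2 × 55 = 110 electrons.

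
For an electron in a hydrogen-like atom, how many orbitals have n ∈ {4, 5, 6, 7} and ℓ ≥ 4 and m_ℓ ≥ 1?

28

Go shell by shell, enumerating (ℓ, m_ℓ) with ℓ ≥ 4 and m_ℓ ≥ 1:
n=5 → 4; n=6 → 9; n=7 → 15.
Total orbitals: 4 + 9 + 15 = 28.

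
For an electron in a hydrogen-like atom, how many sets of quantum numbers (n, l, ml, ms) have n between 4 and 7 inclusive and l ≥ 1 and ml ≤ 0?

140

Per-shell orbital counts meeting the constraint:
n=4 → 9; n=5 → 14; n=6 → 20; n=7 → 27.
Orbitals: 9 + 14 + 20 + 27 = 70. Including both spin states (ms = ±1/2) gives 2 × 70 = 140 states.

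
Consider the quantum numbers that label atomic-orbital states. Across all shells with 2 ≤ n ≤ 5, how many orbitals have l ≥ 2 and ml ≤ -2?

10

Per-shell orbital counts meeting the constraint:
n=3 → 1; n=4 → 3; n=5 → 6.
Total orbitals: 1 + 3 + 6 = 10.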